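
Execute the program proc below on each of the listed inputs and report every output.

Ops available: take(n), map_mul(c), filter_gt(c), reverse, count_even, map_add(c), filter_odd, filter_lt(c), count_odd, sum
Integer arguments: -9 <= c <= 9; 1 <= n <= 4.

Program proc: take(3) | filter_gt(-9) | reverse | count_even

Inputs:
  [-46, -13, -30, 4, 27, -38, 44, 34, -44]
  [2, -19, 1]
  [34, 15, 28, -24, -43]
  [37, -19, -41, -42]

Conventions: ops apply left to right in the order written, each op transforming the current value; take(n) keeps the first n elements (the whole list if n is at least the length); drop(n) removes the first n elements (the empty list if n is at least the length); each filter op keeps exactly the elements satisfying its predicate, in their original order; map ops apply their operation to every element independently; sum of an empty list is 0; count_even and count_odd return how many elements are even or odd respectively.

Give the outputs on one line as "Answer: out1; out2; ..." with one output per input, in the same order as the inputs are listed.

Execution, op by op:
  [-46, -13, -30, 4, 27, -38, 44, 34, -44] -> [-46, -13, -30] -> [] -> [] -> 0
  [2, -19, 1] -> [2, -19, 1] -> [2, 1] -> [1, 2] -> 1
  [34, 15, 28, -24, -43] -> [34, 15, 28] -> [34, 15, 28] -> [28, 15, 34] -> 2
  [37, -19, -41, -42] -> [37, -19, -41] -> [37] -> [37] -> 0

0; 1; 2; 0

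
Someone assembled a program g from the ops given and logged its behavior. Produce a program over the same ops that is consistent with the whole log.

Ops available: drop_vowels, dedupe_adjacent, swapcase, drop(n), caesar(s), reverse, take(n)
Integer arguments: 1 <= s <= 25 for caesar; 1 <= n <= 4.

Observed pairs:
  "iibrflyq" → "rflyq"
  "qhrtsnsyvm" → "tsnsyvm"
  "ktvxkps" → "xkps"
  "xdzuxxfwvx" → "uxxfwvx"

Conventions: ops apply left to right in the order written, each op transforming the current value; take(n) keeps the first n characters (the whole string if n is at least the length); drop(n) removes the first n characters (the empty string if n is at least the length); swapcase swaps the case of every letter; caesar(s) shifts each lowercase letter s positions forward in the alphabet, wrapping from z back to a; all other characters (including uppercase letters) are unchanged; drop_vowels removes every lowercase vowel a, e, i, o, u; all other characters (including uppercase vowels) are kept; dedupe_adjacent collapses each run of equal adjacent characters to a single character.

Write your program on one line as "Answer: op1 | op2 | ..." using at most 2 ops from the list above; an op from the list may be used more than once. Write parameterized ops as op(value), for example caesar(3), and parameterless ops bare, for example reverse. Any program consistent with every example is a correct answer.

drop(1) | drop(2)

Check, running the answer program on each example:
  "iibrflyq" -> "ibrflyq" -> "rflyq"
  "qhrtsnsyvm" -> "hrtsnsyvm" -> "tsnsyvm"
  "ktvxkps" -> "tvxkps" -> "xkps"
  "xdzuxxfwvx" -> "dzuxxfwvx" -> "uxxfwvx"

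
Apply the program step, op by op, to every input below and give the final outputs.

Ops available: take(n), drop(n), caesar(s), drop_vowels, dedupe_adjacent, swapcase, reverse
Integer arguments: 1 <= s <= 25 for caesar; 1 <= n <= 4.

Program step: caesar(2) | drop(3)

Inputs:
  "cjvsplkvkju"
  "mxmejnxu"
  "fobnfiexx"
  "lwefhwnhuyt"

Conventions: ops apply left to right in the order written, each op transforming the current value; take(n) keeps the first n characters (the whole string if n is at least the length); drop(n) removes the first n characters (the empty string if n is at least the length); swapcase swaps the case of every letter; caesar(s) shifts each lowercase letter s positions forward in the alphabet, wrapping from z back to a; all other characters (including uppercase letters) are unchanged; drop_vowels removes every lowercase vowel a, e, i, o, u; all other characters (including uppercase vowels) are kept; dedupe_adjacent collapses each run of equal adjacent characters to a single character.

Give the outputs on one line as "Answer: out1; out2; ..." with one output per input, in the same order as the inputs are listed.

Execution, op by op:
  "cjvsplkvkju" -> "elxurnmxmlw" -> "urnmxmlw"
  "mxmejnxu" -> "ozoglpzw" -> "glpzw"
  "fobnfiexx" -> "hqdphkgzz" -> "phkgzz"
  "lwefhwnhuyt" -> "nyghjypjwav" -> "hjypjwav"

"urnmxmlw"; "glpzw"; "phkgzz"; "hjypjwav"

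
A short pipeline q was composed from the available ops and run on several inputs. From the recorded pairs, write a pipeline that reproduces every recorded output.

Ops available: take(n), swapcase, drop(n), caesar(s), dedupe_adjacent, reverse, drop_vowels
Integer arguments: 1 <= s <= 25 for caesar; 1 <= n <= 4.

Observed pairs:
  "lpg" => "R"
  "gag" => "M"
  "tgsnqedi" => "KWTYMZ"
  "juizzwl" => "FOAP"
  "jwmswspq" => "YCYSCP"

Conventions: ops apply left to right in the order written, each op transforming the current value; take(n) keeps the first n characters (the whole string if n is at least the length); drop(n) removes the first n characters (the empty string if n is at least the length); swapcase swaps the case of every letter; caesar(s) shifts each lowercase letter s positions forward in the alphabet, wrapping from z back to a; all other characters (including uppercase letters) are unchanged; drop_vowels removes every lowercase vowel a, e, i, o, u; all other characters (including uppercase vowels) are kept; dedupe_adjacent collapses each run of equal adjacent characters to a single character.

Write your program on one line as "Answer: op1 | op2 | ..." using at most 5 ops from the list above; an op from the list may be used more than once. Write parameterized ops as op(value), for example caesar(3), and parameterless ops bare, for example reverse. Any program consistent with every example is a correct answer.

reverse | drop(2) | caesar(6) | dedupe_adjacent | swapcase

Check, running the answer program on each example:
  "lpg" -> "gpl" -> "l" -> "r" -> "r" -> "R"
  "gag" -> "gag" -> "g" -> "m" -> "m" -> "M"
  "tgsnqedi" -> "ideqnsgt" -> "eqnsgt" -> "kwtymz" -> "kwtymz" -> "KWTYMZ"
  "juizzwl" -> "lwzziuj" -> "zziuj" -> "ffoap" -> "foap" -> "FOAP"
  "jwmswspq" -> "qpswsmwj" -> "swsmwj" -> "ycyscp" -> "ycyscp" -> "YCYSCP"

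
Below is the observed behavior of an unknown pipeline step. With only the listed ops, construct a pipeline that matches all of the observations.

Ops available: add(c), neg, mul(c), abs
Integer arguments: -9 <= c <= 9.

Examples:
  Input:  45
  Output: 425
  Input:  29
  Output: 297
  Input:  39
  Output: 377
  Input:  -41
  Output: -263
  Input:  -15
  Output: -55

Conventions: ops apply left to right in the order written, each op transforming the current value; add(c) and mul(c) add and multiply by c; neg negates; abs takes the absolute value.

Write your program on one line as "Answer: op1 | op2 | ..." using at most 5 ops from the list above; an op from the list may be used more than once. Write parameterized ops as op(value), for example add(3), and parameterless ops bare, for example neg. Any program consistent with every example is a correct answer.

add(7) | neg | mul(-8) | add(9)

Check, running the answer program on each example:
  45 -> 52 -> -52 -> 416 -> 425
  29 -> 36 -> -36 -> 288 -> 297
  39 -> 46 -> -46 -> 368 -> 377
  -41 -> -34 -> 34 -> -272 -> -263
  -15 -> -8 -> 8 -> -64 -> -55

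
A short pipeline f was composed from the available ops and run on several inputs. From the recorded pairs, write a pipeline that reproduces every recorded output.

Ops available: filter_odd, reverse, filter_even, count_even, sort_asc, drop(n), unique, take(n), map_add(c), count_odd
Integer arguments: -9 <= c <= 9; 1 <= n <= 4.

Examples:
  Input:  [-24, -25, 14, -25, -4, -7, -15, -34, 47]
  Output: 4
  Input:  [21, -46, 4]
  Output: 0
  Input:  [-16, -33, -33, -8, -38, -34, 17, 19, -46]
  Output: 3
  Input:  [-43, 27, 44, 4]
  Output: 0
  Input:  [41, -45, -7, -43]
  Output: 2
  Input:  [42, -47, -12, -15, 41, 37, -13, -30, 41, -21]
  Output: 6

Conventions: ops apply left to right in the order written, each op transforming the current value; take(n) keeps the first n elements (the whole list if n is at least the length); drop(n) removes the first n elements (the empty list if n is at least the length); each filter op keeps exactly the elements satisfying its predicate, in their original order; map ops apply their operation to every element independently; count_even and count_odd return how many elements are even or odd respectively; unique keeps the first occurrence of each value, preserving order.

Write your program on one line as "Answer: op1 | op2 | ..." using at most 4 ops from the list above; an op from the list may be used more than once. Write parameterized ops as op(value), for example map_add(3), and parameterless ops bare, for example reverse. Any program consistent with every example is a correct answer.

drop(2) | filter_odd | count_odd

Check, running the answer program on each example:
  [-24, -25, 14, -25, -4, -7, -15, -34, 47] -> [14, -25, -4, -7, -15, -34, 47] -> [-25, -7, -15, 47] -> 4
  [21, -46, 4] -> [4] -> [] -> 0
  [-16, -33, -33, -8, -38, -34, 17, 19, -46] -> [-33, -8, -38, -34, 17, 19, -46] -> [-33, 17, 19] -> 3
  [-43, 27, 44, 4] -> [44, 4] -> [] -> 0
  [41, -45, -7, -43] -> [-7, -43] -> [-7, -43] -> 2
  [42, -47, -12, -15, 41, 37, -13, -30, 41, -21] -> [-12, -15, 41, 37, -13, -30, 41, -21] -> [-15, 41, 37, -13, 41, -21] -> 6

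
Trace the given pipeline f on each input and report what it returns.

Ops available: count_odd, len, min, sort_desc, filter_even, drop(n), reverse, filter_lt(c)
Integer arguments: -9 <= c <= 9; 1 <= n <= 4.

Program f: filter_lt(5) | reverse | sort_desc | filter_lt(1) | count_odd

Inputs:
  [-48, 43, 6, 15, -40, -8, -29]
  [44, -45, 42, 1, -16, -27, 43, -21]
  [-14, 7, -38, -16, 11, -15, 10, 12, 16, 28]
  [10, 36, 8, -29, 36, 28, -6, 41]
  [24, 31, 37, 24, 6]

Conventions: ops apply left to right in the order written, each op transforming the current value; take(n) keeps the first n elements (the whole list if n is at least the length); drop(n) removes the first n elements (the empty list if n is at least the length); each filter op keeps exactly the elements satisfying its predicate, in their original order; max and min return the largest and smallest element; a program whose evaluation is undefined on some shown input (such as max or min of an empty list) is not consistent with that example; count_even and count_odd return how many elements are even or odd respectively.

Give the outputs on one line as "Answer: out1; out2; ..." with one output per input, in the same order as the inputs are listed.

1; 3; 1; 1; 0

Execution, op by op:
  [-48, 43, 6, 15, -40, -8, -29] -> [-48, -40, -8, -29] -> [-29, -8, -40, -48] -> [-8, -29, -40, -48] -> [-8, -29, -40, -48] -> 1
  [44, -45, 42, 1, -16, -27, 43, -21] -> [-45, 1, -16, -27, -21] -> [-21, -27, -16, 1, -45] -> [1, -16, -21, -27, -45] -> [-16, -21, -27, -45] -> 3
  [-14, 7, -38, -16, 11, -15, 10, 12, 16, 28] -> [-14, -38, -16, -15] -> [-15, -16, -38, -14] -> [-14, -15, -16, -38] -> [-14, -15, -16, -38] -> 1
  [10, 36, 8, -29, 36, 28, -6, 41] -> [-29, -6] -> [-6, -29] -> [-6, -29] -> [-6, -29] -> 1
  [24, 31, 37, 24, 6] -> [] -> [] -> [] -> [] -> 0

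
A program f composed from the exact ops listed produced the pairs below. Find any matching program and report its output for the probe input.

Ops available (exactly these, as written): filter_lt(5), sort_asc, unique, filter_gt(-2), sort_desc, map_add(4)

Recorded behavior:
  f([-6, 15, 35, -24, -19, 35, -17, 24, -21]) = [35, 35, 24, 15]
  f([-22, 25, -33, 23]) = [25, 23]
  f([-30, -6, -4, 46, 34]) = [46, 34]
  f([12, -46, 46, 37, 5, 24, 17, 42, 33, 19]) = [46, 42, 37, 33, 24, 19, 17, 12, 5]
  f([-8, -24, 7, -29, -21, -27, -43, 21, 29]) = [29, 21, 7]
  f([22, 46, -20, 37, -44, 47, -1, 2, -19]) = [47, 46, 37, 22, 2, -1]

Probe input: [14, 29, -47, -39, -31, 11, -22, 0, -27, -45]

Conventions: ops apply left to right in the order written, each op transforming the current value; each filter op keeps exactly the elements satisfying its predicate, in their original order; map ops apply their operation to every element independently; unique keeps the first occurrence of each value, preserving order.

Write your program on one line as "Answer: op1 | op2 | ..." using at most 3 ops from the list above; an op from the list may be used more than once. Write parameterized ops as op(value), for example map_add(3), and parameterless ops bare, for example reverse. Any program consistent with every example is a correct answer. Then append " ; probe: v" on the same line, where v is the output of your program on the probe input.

filter_gt(-2) | sort_desc ; probe: [29, 14, 11, 0]

Check, running the answer program on each example:
  [-6, 15, 35, -24, -19, 35, -17, 24, -21] -> [15, 35, 35, 24] -> [35, 35, 24, 15]
  [-22, 25, -33, 23] -> [25, 23] -> [25, 23]
  [-30, -6, -4, 46, 34] -> [46, 34] -> [46, 34]
  [12, -46, 46, 37, 5, 24, 17, 42, 33, 19] -> [12, 46, 37, 5, 24, 17, 42, 33, 19] -> [46, 42, 37, 33, 24, 19, 17, 12, 5]
  [-8, -24, 7, -29, -21, -27, -43, 21, 29] -> [7, 21, 29] -> [29, 21, 7]
  [22, 46, -20, 37, -44, 47, -1, 2, -19] -> [22, 46, 37, 47, -1, 2] -> [47, 46, 37, 22, 2, -1]
  probe: [14, 29, -47, -39, -31, 11, -22, 0, -27, -45] -> [14, 29, 11, 0] -> [29, 14, 11, 0]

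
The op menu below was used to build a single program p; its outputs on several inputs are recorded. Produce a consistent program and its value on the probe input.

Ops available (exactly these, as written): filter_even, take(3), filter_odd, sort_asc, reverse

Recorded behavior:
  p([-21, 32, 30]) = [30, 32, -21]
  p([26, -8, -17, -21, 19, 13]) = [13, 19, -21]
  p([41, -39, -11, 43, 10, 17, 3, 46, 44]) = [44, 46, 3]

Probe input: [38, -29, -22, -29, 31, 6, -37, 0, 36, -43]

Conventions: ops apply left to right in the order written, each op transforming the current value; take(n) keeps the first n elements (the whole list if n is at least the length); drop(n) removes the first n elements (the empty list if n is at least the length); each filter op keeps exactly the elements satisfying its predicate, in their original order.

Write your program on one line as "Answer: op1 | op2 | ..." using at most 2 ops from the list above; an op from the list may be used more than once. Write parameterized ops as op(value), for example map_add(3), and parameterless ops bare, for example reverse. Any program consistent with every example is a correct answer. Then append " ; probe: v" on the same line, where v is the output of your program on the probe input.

reverse | take(3) ; probe: [-43, 36, 0]

Check, running the answer program on each example:
  [-21, 32, 30] -> [30, 32, -21] -> [30, 32, -21]
  [26, -8, -17, -21, 19, 13] -> [13, 19, -21, -17, -8, 26] -> [13, 19, -21]
  [41, -39, -11, 43, 10, 17, 3, 46, 44] -> [44, 46, 3, 17, 10, 43, -11, -39, 41] -> [44, 46, 3]
  probe: [38, -29, -22, -29, 31, 6, -37, 0, 36, -43] -> [-43, 36, 0, -37, 6, 31, -29, -22, -29, 38] -> [-43, 36, 0]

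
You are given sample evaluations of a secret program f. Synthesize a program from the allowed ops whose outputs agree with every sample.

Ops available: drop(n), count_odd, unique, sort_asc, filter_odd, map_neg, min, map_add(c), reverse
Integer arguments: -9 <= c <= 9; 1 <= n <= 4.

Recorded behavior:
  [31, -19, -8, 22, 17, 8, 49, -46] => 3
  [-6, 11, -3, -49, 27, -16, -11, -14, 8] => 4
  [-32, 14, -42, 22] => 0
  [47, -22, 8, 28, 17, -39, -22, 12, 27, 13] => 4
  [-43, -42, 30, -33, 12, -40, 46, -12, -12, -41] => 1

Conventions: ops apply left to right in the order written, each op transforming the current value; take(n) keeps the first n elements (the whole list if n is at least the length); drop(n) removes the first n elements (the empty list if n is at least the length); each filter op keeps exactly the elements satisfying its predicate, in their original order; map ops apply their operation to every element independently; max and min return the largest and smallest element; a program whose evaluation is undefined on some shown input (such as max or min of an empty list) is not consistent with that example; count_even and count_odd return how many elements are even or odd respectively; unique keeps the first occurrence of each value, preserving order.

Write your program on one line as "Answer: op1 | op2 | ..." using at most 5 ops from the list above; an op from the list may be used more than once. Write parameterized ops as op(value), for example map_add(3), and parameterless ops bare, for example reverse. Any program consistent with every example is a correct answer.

sort_asc | map_add(8) | drop(3) | count_odd

Check, running the answer program on each example:
  [31, -19, -8, 22, 17, 8, 49, -46] -> [-46, -19, -8, 8, 17, 22, 31, 49] -> [-38, -11, 0, 16, 25, 30, 39, 57] -> [16, 25, 30, 39, 57] -> 3
  [-6, 11, -3, -49, 27, -16, -11, -14, 8] -> [-49, -16, -14, -11, -6, -3, 8, 11, 27] -> [-41, -8, -6, -3, 2, 5, 16, 19, 35] -> [-3, 2, 5, 16, 19, 35] -> 4
  [-32, 14, -42, 22] -> [-42, -32, 14, 22] -> [-34, -24, 22, 30] -> [30] -> 0
  [47, -22, 8, 28, 17, -39, -22, 12, 27, 13] -> [-39, -22, -22, 8, 12, 13, 17, 27, 28, 47] -> [-31, -14, -14, 16, 20, 21, 25, 35, 36, 55] -> [16, 20, 21, 25, 35, 36, 55] -> 4
  [-43, -42, 30, -33, 12, -40, 46, -12, -12, -41] -> [-43, -42, -41, -40, -33, -12, -12, 12, 30, 46] -> [-35, -34, -33, -32, -25, -4, -4, 20, 38, 54] -> [-32, -25, -4, -4, 20, 38, 54] -> 1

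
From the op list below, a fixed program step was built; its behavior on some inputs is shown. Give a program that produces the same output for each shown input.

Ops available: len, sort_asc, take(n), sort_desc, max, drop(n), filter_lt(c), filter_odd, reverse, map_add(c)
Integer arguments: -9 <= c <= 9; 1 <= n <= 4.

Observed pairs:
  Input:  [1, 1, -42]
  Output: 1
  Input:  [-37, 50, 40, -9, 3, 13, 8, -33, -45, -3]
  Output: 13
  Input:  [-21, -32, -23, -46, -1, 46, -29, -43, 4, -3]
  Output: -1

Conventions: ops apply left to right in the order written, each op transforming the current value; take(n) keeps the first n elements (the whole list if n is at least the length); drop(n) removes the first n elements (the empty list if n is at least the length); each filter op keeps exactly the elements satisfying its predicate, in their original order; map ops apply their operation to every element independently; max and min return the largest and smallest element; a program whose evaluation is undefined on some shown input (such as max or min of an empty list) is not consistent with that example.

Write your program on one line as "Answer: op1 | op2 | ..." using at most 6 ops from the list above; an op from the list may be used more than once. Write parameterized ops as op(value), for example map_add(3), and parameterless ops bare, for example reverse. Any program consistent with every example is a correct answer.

reverse | sort_desc | reverse | filter_odd | max

Check, running the answer program on each example:
  [1, 1, -42] -> [-42, 1, 1] -> [1, 1, -42] -> [-42, 1, 1] -> [1, 1] -> 1
  [-37, 50, 40, -9, 3, 13, 8, -33, -45, -3] -> [-3, -45, -33, 8, 13, 3, -9, 40, 50, -37] -> [50, 40, 13, 8, 3, -3, -9, -33, -37, -45] -> [-45, -37, -33, -9, -3, 3, 8, 13, 40, 50] -> [-45, -37, -33, -9, -3, 3, 13] -> 13
  [-21, -32, -23, -46, -1, 46, -29, -43, 4, -3] -> [-3, 4, -43, -29, 46, -1, -46, -23, -32, -21] -> [46, 4, -1, -3, -21, -23, -29, -32, -43, -46] -> [-46, -43, -32, -29, -23, -21, -3, -1, 4, 46] -> [-43, -29, -23, -21, -3, -1] -> -1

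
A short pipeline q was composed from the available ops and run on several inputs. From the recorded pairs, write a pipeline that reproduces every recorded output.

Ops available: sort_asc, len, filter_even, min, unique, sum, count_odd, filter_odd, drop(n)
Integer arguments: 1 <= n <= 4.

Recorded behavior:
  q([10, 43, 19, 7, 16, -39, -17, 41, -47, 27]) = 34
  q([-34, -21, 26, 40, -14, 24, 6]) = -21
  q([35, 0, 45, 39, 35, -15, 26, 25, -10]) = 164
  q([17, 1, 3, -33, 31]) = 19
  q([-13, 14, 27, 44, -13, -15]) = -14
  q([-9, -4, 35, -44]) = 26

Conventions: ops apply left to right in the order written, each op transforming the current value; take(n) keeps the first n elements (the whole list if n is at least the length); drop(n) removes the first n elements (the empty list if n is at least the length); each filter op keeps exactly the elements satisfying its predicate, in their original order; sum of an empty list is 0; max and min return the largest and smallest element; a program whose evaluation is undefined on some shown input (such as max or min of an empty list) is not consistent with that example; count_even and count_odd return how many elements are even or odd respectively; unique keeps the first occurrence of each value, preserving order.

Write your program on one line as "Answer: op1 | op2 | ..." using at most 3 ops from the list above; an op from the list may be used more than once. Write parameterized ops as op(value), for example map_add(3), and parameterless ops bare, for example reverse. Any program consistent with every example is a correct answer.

filter_odd | sum

Check, running the answer program on each example:
  [10, 43, 19, 7, 16, -39, -17, 41, -47, 27] -> [43, 19, 7, -39, -17, 41, -47, 27] -> 34
  [-34, -21, 26, 40, -14, 24, 6] -> [-21] -> -21
  [35, 0, 45, 39, 35, -15, 26, 25, -10] -> [35, 45, 39, 35, -15, 25] -> 164
  [17, 1, 3, -33, 31] -> [17, 1, 3, -33, 31] -> 19
  [-13, 14, 27, 44, -13, -15] -> [-13, 27, -13, -15] -> -14
  [-9, -4, 35, -44] -> [-9, 35] -> 26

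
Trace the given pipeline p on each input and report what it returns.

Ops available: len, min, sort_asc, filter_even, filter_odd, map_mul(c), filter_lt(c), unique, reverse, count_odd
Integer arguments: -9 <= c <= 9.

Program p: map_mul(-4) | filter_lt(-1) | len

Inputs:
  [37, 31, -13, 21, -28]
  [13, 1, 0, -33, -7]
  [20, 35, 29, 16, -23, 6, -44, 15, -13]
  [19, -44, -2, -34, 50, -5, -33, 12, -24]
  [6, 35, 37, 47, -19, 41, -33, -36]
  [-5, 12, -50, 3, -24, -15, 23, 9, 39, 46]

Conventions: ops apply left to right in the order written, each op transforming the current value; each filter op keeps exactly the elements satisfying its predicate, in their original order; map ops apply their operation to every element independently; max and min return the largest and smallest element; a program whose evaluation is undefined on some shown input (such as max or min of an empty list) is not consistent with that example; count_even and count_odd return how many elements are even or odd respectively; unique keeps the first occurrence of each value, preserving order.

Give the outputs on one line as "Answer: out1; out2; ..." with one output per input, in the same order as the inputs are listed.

Execution, op by op:
  [37, 31, -13, 21, -28] -> [-148, -124, 52, -84, 112] -> [-148, -124, -84] -> 3
  [13, 1, 0, -33, -7] -> [-52, -4, 0, 132, 28] -> [-52, -4] -> 2
  [20, 35, 29, 16, -23, 6, -44, 15, -13] -> [-80, -140, -116, -64, 92, -24, 176, -60, 52] -> [-80, -140, -116, -64, -24, -60] -> 6
  [19, -44, -2, -34, 50, -5, -33, 12, -24] -> [-76, 176, 8, 136, -200, 20, 132, -48, 96] -> [-76, -200, -48] -> 3
  [6, 35, 37, 47, -19, 41, -33, -36] -> [-24, -140, -148, -188, 76, -164, 132, 144] -> [-24, -140, -148, -188, -164] -> 5
  [-5, 12, -50, 3, -24, -15, 23, 9, 39, 46] -> [20, -48, 200, -12, 96, 60, -92, -36, -156, -184] -> [-48, -12, -92, -36, -156, -184] -> 6

3; 2; 6; 3; 5; 6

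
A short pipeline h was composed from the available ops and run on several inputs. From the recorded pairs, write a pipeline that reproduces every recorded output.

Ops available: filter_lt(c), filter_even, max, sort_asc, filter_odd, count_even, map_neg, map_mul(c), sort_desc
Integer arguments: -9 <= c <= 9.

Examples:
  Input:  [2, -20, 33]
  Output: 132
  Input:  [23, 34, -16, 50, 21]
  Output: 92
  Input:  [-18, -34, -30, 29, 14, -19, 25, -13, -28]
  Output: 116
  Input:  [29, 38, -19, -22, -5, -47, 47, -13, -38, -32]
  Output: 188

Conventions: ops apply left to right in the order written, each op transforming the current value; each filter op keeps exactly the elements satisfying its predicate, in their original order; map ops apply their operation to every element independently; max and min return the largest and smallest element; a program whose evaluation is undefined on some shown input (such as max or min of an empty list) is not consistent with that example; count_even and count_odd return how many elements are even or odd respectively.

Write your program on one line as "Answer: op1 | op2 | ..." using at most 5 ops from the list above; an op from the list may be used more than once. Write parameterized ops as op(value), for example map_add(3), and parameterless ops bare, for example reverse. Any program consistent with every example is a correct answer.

filter_odd | map_mul(4) | sort_desc | sort_asc | max

Check, running the answer program on each example:
  [2, -20, 33] -> [33] -> [132] -> [132] -> [132] -> 132
  [23, 34, -16, 50, 21] -> [23, 21] -> [92, 84] -> [92, 84] -> [84, 92] -> 92
  [-18, -34, -30, 29, 14, -19, 25, -13, -28] -> [29, -19, 25, -13] -> [116, -76, 100, -52] -> [116, 100, -52, -76] -> [-76, -52, 100, 116] -> 116
  [29, 38, -19, -22, -5, -47, 47, -13, -38, -32] -> [29, -19, -5, -47, 47, -13] -> [116, -76, -20, -188, 188, -52] -> [188, 116, -20, -52, -76, -188] -> [-188, -76, -52, -20, 116, 188] -> 188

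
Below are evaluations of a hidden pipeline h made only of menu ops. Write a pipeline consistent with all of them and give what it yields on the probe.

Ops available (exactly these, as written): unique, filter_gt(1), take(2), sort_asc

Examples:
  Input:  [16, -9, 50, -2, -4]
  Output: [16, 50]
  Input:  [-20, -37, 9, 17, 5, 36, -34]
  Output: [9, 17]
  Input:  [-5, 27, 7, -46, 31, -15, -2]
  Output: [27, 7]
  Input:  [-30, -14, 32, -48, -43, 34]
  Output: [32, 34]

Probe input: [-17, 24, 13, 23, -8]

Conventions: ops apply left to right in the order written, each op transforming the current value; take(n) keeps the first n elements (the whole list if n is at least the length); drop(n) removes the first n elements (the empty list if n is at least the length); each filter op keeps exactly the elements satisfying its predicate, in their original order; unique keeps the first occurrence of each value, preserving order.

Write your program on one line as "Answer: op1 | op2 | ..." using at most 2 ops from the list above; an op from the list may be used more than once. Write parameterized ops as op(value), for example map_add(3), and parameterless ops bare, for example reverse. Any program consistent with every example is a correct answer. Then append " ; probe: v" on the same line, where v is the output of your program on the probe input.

filter_gt(1) | take(2) ; probe: [24, 13]

Check, running the answer program on each example:
  [16, -9, 50, -2, -4] -> [16, 50] -> [16, 50]
  [-20, -37, 9, 17, 5, 36, -34] -> [9, 17, 5, 36] -> [9, 17]
  [-5, 27, 7, -46, 31, -15, -2] -> [27, 7, 31] -> [27, 7]
  [-30, -14, 32, -48, -43, 34] -> [32, 34] -> [32, 34]
  probe: [-17, 24, 13, 23, -8] -> [24, 13, 23] -> [24, 13]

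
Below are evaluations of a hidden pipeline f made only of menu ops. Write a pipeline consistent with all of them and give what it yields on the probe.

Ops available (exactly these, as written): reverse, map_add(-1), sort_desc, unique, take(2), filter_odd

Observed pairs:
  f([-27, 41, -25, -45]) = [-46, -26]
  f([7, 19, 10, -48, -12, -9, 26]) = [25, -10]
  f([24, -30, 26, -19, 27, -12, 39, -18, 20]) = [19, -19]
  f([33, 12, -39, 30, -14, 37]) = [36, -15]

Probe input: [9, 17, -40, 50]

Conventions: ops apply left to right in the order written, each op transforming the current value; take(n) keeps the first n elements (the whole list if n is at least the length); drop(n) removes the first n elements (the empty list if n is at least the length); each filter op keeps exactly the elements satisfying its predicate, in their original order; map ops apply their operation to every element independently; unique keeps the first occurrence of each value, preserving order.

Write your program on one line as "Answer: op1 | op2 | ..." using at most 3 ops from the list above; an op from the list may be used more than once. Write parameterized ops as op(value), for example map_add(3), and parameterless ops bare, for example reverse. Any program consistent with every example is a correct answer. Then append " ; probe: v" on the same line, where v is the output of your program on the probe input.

reverse | map_add(-1) | take(2) ; probe: [49, -41]

Check, running the answer program on each example:
  [-27, 41, -25, -45] -> [-45, -25, 41, -27] -> [-46, -26, 40, -28] -> [-46, -26]
  [7, 19, 10, -48, -12, -9, 26] -> [26, -9, -12, -48, 10, 19, 7] -> [25, -10, -13, -49, 9, 18, 6] -> [25, -10]
  [24, -30, 26, -19, 27, -12, 39, -18, 20] -> [20, -18, 39, -12, 27, -19, 26, -30, 24] -> [19, -19, 38, -13, 26, -20, 25, -31, 23] -> [19, -19]
  [33, 12, -39, 30, -14, 37] -> [37, -14, 30, -39, 12, 33] -> [36, -15, 29, -40, 11, 32] -> [36, -15]
  probe: [9, 17, -40, 50] -> [50, -40, 17, 9] -> [49, -41, 16, 8] -> [49, -41]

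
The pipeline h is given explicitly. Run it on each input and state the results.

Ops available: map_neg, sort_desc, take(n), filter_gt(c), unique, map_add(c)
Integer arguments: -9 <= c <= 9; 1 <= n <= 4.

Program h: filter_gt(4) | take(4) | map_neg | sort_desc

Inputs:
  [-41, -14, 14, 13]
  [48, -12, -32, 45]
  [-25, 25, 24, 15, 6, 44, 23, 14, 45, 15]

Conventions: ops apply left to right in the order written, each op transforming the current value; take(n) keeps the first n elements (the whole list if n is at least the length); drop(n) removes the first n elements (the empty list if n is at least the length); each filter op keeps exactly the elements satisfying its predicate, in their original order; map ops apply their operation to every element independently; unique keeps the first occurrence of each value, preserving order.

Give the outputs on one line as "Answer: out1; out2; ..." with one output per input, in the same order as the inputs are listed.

[-13, -14]; [-45, -48]; [-6, -15, -24, -25]

Execution, op by op:
  [-41, -14, 14, 13] -> [14, 13] -> [14, 13] -> [-14, -13] -> [-13, -14]
  [48, -12, -32, 45] -> [48, 45] -> [48, 45] -> [-48, -45] -> [-45, -48]
  [-25, 25, 24, 15, 6, 44, 23, 14, 45, 15] -> [25, 24, 15, 6, 44, 23, 14, 45, 15] -> [25, 24, 15, 6] -> [-25, -24, -15, -6] -> [-6, -15, -24, -25]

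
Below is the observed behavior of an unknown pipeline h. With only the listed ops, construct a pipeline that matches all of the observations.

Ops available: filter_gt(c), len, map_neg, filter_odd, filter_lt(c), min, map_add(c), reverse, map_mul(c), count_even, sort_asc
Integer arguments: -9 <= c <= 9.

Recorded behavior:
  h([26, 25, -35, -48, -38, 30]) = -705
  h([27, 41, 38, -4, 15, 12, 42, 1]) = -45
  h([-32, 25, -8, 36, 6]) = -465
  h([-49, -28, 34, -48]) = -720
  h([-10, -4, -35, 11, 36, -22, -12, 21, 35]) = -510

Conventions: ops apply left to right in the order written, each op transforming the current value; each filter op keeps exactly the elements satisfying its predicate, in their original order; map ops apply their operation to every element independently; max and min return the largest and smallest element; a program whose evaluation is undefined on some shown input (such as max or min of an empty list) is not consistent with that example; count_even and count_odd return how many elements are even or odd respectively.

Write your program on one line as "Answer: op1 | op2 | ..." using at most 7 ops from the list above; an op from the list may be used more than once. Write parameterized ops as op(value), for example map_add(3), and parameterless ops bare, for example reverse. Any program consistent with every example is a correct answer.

map_mul(-5) | reverse | map_add(-5) | map_mul(-3) | sort_asc | min

Check, running the answer program on each example:
  [26, 25, -35, -48, -38, 30] -> [-130, -125, 175, 240, 190, -150] -> [-150, 190, 240, 175, -125, -130] -> [-155, 185, 235, 170, -130, -135] -> [465, -555, -705, -510, 390, 405] -> [-705, -555, -510, 390, 405, 465] -> -705
  [27, 41, 38, -4, 15, 12, 42, 1] -> [-135, -205, -190, 20, -75, -60, -210, -5] -> [-5, -210, -60, -75, 20, -190, -205, -135] -> [-10, -215, -65, -80, 15, -195, -210, -140] -> [30, 645, 195, 240, -45, 585, 630, 420] -> [-45, 30, 195, 240, 420, 585, 630, 645] -> -45
  [-32, 25, -8, 36, 6] -> [160, -125, 40, -180, -30] -> [-30, -180, 40, -125, 160] -> [-35, -185, 35, -130, 155] -> [105, 555, -105, 390, -465] -> [-465, -105, 105, 390, 555] -> -465
  [-49, -28, 34, -48] -> [245, 140, -170, 240] -> [240, -170, 140, 245] -> [235, -175, 135, 240] -> [-705, 525, -405, -720] -> [-720, -705, -405, 525] -> -720
  [-10, -4, -35, 11, 36, -22, -12, 21, 35] -> [50, 20, 175, -55, -180, 110, 60, -105, -175] -> [-175, -105, 60, 110, -180, -55, 175, 20, 50] -> [-180, -110, 55, 105, -185, -60, 170, 15, 45] -> [540, 330, -165, -315, 555, 180, -510, -45, -135] -> [-510, -315, -165, -135, -45, 180, 330, 540, 555] -> -510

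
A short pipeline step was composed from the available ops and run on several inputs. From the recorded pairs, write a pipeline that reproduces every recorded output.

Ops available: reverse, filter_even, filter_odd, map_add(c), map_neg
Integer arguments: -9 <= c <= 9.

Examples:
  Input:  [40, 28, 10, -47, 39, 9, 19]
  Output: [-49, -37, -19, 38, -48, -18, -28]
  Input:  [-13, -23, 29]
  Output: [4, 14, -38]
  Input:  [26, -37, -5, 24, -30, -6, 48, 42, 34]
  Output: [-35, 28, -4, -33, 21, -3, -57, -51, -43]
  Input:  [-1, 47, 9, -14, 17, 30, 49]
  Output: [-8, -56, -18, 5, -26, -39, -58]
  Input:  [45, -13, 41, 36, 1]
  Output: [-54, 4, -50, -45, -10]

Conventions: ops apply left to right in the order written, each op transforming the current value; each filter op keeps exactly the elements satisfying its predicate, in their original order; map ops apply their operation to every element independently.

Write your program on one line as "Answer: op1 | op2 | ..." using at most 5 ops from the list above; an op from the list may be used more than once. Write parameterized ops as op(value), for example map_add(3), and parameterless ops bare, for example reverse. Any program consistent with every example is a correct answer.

reverse | map_add(9) | map_neg | reverse

Check, running the answer program on each example:
  [40, 28, 10, -47, 39, 9, 19] -> [19, 9, 39, -47, 10, 28, 40] -> [28, 18, 48, -38, 19, 37, 49] -> [-28, -18, -48, 38, -19, -37, -49] -> [-49, -37, -19, 38, -48, -18, -28]
  [-13, -23, 29] -> [29, -23, -13] -> [38, -14, -4] -> [-38, 14, 4] -> [4, 14, -38]
  [26, -37, -5, 24, -30, -6, 48, 42, 34] -> [34, 42, 48, -6, -30, 24, -5, -37, 26] -> [43, 51, 57, 3, -21, 33, 4, -28, 35] -> [-43, -51, -57, -3, 21, -33, -4, 28, -35] -> [-35, 28, -4, -33, 21, -3, -57, -51, -43]
  [-1, 47, 9, -14, 17, 30, 49] -> [49, 30, 17, -14, 9, 47, -1] -> [58, 39, 26, -5, 18, 56, 8] -> [-58, -39, -26, 5, -18, -56, -8] -> [-8, -56, -18, 5, -26, -39, -58]
  [45, -13, 41, 36, 1] -> [1, 36, 41, -13, 45] -> [10, 45, 50, -4, 54] -> [-10, -45, -50, 4, -54] -> [-54, 4, -50, -45, -10]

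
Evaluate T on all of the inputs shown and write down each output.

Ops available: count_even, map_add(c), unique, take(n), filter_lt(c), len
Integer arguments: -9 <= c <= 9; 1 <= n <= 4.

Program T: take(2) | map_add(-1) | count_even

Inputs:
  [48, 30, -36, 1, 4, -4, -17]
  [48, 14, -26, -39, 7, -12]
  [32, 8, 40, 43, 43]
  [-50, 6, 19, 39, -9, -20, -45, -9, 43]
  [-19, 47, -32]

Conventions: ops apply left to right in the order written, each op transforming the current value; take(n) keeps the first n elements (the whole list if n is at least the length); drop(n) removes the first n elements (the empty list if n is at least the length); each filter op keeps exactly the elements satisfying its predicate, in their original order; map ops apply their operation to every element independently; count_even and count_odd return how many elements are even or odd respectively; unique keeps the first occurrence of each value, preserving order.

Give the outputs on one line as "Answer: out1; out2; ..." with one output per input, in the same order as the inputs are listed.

Execution, op by op:
  [48, 30, -36, 1, 4, -4, -17] -> [48, 30] -> [47, 29] -> 0
  [48, 14, -26, -39, 7, -12] -> [48, 14] -> [47, 13] -> 0
  [32, 8, 40, 43, 43] -> [32, 8] -> [31, 7] -> 0
  [-50, 6, 19, 39, -9, -20, -45, -9, 43] -> [-50, 6] -> [-51, 5] -> 0
  [-19, 47, -32] -> [-19, 47] -> [-20, 46] -> 2

0; 0; 0; 0; 2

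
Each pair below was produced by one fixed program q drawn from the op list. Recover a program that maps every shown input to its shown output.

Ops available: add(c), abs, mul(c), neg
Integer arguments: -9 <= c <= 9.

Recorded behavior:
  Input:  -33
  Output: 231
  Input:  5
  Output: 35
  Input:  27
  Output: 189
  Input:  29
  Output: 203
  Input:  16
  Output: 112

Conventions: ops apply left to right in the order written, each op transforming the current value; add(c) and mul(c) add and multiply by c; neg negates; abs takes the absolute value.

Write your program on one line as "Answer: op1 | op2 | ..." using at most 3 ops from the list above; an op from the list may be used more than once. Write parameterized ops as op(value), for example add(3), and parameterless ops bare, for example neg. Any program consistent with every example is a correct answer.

mul(-1) | mul(-7) | abs

Check, running the answer program on each example:
  -33 -> 33 -> -231 -> 231
  5 -> -5 -> 35 -> 35
  27 -> -27 -> 189 -> 189
  29 -> -29 -> 203 -> 203
  16 -> -16 -> 112 -> 112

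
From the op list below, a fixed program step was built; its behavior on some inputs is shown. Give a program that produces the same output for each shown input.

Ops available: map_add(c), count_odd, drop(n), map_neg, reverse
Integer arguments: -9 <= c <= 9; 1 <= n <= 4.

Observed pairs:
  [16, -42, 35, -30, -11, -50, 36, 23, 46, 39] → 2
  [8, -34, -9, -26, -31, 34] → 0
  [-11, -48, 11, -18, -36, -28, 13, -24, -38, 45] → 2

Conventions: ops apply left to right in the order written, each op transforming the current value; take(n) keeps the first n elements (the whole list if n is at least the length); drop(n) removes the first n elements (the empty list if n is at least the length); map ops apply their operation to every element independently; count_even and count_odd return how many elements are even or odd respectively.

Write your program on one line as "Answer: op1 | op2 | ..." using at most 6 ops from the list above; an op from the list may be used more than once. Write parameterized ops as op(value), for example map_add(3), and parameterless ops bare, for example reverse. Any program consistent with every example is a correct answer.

drop(1) | drop(3) | map_add(-6) | drop(1) | count_odd

Check, running the answer program on each example:
  [16, -42, 35, -30, -11, -50, 36, 23, 46, 39] -> [-42, 35, -30, -11, -50, 36, 23, 46, 39] -> [-11, -50, 36, 23, 46, 39] -> [-17, -56, 30, 17, 40, 33] -> [-56, 30, 17, 40, 33] -> 2
  [8, -34, -9, -26, -31, 34] -> [-34, -9, -26, -31, 34] -> [-31, 34] -> [-37, 28] -> [28] -> 0
  [-11, -48, 11, -18, -36, -28, 13, -24, -38, 45] -> [-48, 11, -18, -36, -28, 13, -24, -38, 45] -> [-36, -28, 13, -24, -38, 45] -> [-42, -34, 7, -30, -44, 39] -> [-34, 7, -30, -44, 39] -> 2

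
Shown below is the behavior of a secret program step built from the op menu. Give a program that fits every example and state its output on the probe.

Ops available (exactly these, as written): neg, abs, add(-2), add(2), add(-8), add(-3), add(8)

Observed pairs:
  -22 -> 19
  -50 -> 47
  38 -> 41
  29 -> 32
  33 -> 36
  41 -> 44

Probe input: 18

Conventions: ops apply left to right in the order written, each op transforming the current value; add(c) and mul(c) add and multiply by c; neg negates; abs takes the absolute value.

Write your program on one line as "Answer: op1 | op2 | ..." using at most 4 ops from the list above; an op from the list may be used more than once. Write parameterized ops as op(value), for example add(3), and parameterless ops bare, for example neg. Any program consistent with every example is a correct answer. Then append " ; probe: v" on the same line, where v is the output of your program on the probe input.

neg | add(-3) | abs ; probe: 21

Check, running the answer program on each example:
  -22 -> 22 -> 19 -> 19
  -50 -> 50 -> 47 -> 47
  38 -> -38 -> -41 -> 41
  29 -> -29 -> -32 -> 32
  33 -> -33 -> -36 -> 36
  41 -> -41 -> -44 -> 44
  probe: 18 -> -18 -> -21 -> 21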